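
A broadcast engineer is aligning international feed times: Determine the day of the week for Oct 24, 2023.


Date: 2023-10-24
January 1, 2023 is a Sunday
Day of year: 297
Offset from Jan 1: 296 days
296 mod 7 = 2
Result: Tuesday

Tuesday


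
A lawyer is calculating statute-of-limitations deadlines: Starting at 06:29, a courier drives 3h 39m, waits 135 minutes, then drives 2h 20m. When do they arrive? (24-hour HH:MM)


Depart: 06:29
Leg 1: +219 min -> 10:08
Layover: +135 min -> 12:23
Leg 2: +140 min -> 14:43
Total travel: 494 minutes = 8h 14m
Arrival: 14:43

14:43


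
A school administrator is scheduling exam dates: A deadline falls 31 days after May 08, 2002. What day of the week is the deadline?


Start: 2002-05-08 (Wednesday)
Step 1 - find target date: add 31 days
  2002-05-08 + 31 days = 2002-06-08
Step 2 - day of week:
  31 mod 7 = 3
  Wednesday + 3 days -> Saturday
Result: Saturday (2002-06-08)

Saturday


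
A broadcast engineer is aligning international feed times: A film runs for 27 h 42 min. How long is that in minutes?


Hours: 27
Minutes: 42
Convert hours to minutes: 27 x 60 = 1620
Add remaining minutes: 1620 + 42 = 1662

1662


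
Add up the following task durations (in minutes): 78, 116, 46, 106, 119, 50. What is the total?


Durations: 78, 116, 46, 106, 119, 50
Running sum: 78
+ 116 = 194
+ 46 = 240
+ 106 = 346
+ 119 = 465
+ 50 = 515
Total duration: 515 minutes
That is 8 hours and 35 minutes

515


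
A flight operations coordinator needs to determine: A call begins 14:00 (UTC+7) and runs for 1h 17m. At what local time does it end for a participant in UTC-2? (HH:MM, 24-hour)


Start: 14:00 in UTC+7
Step 1 - add duration:
  minutes: 0 + 17 = 17
  hours: 14 + 1 + 0 = 15
  end in UTC+7: 15:17
Step 2 - convert UTC+7 -> UTC-2:
  offset difference: -2 - (7) = -9 hours
  15 + (-9) = 6 -> mod 24 = 6
Result: 06:17 in UTC-2

06:17


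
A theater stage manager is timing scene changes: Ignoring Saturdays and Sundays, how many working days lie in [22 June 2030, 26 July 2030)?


Start: 2030-06-22 (Saturday)
End (exclusive): 2030-07-26 (Friday)
Total calendar days: 34
Full weeks: 34 // 7 = 4 -> 20 weekdays
Remaining 6 days starting on Saturday:
  Sat(-), Sun(-), Mon(w), Tue(w), Wed(w), Thu(w) -> 4 weekdays
Total business days: 20 + 4 = 24

24


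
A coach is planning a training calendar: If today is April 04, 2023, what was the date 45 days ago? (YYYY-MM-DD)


Start: 2023-04-04
Subtracting 45 days
Days already passed in April: 4
After going back through April: 41 more days to subtract
March 2023: 31 days, 10 remaining
February 2023 has 28 days, need 10
Result: 2023-02-18

2023-02-18


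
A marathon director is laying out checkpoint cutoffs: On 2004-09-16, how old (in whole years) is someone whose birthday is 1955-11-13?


Birth: 1955-11-13
Reference: 2004-09-16
Year difference: 2004 - 1955 = 49
Has birthday (11-13) occurred by 09-16? No
Birthday not yet reached this year -> subtract 1
Age in full years: 48

48


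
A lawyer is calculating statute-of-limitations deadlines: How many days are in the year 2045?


Year: 2045
Check leap year rules:
Divisible by 4? No
2045 is not a leap year
Days: 365

365


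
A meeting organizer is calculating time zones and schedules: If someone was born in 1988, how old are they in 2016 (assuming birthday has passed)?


Birth year: 1988
Current year: 2016
Age = current year - birth year
Age = 2016 - 1988 = 28

28


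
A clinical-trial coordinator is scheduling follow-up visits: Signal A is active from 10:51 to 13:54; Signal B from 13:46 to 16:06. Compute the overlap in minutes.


Interval A: [651, 834] minutes from midnight
Interval B: [826, 966] minutes from midnight
Overlap start = max(651, 826) = 826
Overlap end = min(834, 966) = 834
Overlap = 834 - 826 = 8 minutes

8


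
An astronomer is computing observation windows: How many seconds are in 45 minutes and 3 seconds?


Minutes: 45
Extra seconds: 3
Seconds per minute: 60
Minutes to seconds: 45 x 60 = 2700
Total: 2700 + 3 = 2703

2703


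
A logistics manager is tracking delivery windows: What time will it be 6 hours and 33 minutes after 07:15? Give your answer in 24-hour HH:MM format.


Start time: 07:15
Adding: 6 hours 33 minutes
Minutes: 15 + 33 = 48
Hours: 7 + 6 + 0 = 13
Result: 13:48

13:48


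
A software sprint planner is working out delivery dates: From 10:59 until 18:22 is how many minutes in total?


Start time: 10:59 = 659 minutes from midnight
End time: 18:22 = 1102 minutes from midnight
Difference: 1102 - 659 = 443 minutes
That is 7 hours and 23 minutes

443


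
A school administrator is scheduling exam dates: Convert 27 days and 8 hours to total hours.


Days: 27
Extra hours: 8
Hours per day: 24
Days to hours: 27 x 24 = 648
Total: 648 + 8 = 656

656


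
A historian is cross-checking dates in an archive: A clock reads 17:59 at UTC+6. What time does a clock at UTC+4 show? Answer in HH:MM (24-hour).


Local time: 17:59 at UTC+6 (offset 6h)
Target zone: UTC+4 (offset 4h)
Difference: 4 - (6) = -2 hours
Calculation: 17 + (-2) = 15
Result: 15:59

15:59


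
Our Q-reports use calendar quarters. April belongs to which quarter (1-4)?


Month: April (month 4)
Q1: January-March (months 1-3)
Q2: April-June (months 4-6)
Q3: July-September (months 7-9)
Q4: October-December (months 10-12)
Month 4 falls in Q2

2


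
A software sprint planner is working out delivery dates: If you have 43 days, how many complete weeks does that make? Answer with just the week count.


Total days: 43
Days per week: 7
Division: 43 / 7 = 6 remainder 1
Complete weeks: 6
Remaining days: 1

6


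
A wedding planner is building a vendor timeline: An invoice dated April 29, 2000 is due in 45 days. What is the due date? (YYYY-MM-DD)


Start: 2000-04-29
Adding 45 days
Days remaining in April: 1
After April: 44 days still to add
May 2000: 31 days, 13 remaining
June 2000 has 30 days, need 13
Result: 2000-06-13

2000-06-13


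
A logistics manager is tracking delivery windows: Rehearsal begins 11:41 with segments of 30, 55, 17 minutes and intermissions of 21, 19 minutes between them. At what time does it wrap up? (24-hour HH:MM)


Start: 11:41 = 701 min from midnight
  after task 1 (30 min): 12:11
  after break (21 min): 12:32
  after task 2 (55 min): 13:27
  after break (19 min): 13:46
  after task 3 (17 min): 14:03
Total elapsed: 142 minutes
End time: 14:03

14:03


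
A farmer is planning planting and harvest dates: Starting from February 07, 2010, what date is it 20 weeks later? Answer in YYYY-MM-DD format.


Start: 2010-02-07
Weeks to add: 20
Convert to days: 20 x 7 = 140 days
Add 140 days to 2010-02-07
Result: 2010-06-27

2010-06-27


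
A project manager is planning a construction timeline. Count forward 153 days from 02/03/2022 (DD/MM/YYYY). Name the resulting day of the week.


Start: 2022-03-02 (Wednesday)
Step 1 - find target date: add 153 days
  2022-03-02 + 153 days = 2022-08-02
Step 2 - day of week:
  153 mod 7 = 6
  Wednesday + 6 days -> Tuesday
Result: Tuesday (2022-08-02)

Tuesday


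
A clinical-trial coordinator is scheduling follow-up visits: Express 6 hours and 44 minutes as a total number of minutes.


Hours: 6
Extra minutes: 44
Minutes per hour: 60
Hours to minutes: 6 x 60 = 360
Total: 360 + 44 = 404

404


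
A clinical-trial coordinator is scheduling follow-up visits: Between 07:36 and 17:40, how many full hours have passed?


Start: 07:36
End: 17:40
Hour difference: 17 - 7 = 10 hours
Minute difference: 40 - 36 = 4 minutes
Total minutes: 604
Complete hours: 604 / 60 = 10 (remainder 4)

10


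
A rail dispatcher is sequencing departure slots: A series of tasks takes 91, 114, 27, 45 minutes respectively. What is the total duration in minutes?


Durations: 91, 114, 27, 45
Running sum: 91
+ 114 = 205
+ 27 = 232
+ 45 = 277
Total duration: 277 minutes
That is 4 hours and 37 minutes

277


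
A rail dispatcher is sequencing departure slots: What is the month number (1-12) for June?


Calendar month order:
5. May
6. June <--
7. July
June is month number 6

6


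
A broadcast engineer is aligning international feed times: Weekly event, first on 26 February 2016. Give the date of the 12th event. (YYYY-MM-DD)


First occurrence: 2016-02-26 (occurrence 1)
Each occurrence is 7 days after the previous.
Occurrence 12 is 11 weeks after the first.
11 weeks = 77 days
2016-02-26 + 77 days = 2016-05-13

2016-05-13


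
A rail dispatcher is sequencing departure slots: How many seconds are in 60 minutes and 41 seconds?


Minutes: 60
Seconds: 41
Convert minutes to seconds: 60 x 60 = 3600
Add remaining seconds: 3600 + 41 = 3641

3641


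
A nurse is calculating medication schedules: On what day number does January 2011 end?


Month: January
Year: 2011
January is a 31-day month
Total: 31 days

31


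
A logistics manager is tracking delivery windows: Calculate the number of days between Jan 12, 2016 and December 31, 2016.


Start: January 12, 2016
End: December 31, 2016
Days left in January: 19
February: 29
March: 31
April: 30
May: 31
... plus remaining months
Sum of remaining months: 335
Total: 19 + 335 = 354

354


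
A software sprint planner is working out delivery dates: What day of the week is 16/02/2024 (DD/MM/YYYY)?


Date: 2024-02-16
January 1, 2024 is a Monday
Day of year: 47
Offset from Jan 1: 46 days
46 mod 7 = 4
Result: Friday

Friday


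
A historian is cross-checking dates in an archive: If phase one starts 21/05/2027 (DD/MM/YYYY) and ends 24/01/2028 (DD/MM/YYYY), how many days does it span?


Start date: 2027-05-21
End date: 2028-01-24
May 2027: +11 days
Jun 2027: +30 days
Jul 2027: +31 days
... (6 more months)
Total: 248 days

248


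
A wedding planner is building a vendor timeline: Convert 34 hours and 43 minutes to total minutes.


Hours: 34
Minutes: 43
Convert hours to minutes: 34 x 60 = 2040
Add remaining minutes: 2040 + 43 = 2083

2083


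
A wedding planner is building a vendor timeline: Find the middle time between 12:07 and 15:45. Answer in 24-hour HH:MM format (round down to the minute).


Start time: 12:07 = 727 minutes from midnight
End time: 15:45 = 945 minutes from midnight
Sum: 727 + 945 = 1672
Midpoint: 1672 / 2 = 836 minutes
Convert: 836 / 60 = 13 hours, 56 minutes
Result: 13:56

13:56


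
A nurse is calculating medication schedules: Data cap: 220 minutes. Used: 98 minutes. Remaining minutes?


Total budget: 220 minutes
Time used: 98 minutes
Remaining: 220 - 98 = 122 minutes
Percent used: 44.5%
Percent remaining: 55.5%

122


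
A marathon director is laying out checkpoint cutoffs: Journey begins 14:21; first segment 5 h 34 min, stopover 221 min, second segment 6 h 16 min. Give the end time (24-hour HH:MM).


Depart: 14:21
Leg 1: +334 min -> 19:55
Layover: +221 min -> 23:36
Leg 2: +376 min -> 05:52
Total travel: 931 minutes = 15h 31m
Arrival: 05:52

05:52


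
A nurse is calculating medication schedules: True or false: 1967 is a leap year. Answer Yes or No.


Year: 1967
Divisible by 4? 1967 / 4 = 491.75 -> No
Not divisible by 4, so NOT a leap year

No


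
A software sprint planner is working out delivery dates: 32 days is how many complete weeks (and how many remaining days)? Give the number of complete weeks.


Total days: 32
Days per week: 7
Division: 32 / 7 = 4 remainder 4
Complete weeks: 4
Remaining days: 4

4


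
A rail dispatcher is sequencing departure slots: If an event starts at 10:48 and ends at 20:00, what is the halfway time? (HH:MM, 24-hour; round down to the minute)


Start time: 10:48 = 648 minutes from midnight
End time: 20:00 = 1200 minutes from midnight
Sum: 648 + 1200 = 1848
Midpoint: 1848 / 2 = 924 minutes
Convert: 924 / 60 = 15 hours, 24 minutes
Result: 15:24

15:24


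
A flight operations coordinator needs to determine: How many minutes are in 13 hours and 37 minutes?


Hours: 13
Extra minutes: 37
Minutes per hour: 60
Hours to minutes: 13 x 60 = 780
Total: 780 + 37 = 817

817


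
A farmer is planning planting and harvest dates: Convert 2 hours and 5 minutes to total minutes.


Hours: 2
Minutes: 5
Convert hours to minutes: 2 x 60 = 120
Add remaining minutes: 120 + 5 = 125

125


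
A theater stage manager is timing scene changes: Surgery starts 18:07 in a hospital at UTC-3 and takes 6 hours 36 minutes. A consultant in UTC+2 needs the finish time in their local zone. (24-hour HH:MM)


Start: 18:07 in UTC-3
Step 1 - add duration:
  minutes: 7 + 36 = 43
  hours: 18 + 6 + 0 = 24
  end in UTC-3: 00:43
Step 2 - convert UTC-3 -> UTC+2:
  offset difference: 2 - (-3) = 5 hours
  0 + (5) = 5 -> mod 24 = 5
Result: 05:43 in UTC+2

05:43


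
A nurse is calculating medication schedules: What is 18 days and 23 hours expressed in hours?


Days: 18
Extra hours: 23
Hours per day: 24
Days to hours: 18 x 24 = 432
Total: 432 + 23 = 455

455


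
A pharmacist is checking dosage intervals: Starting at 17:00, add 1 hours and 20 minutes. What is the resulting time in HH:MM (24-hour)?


Start time: 17:00
Adding: 1 hours 20 minutes
Minutes: 0 + 20 = 20
Hours: 17 + 1 + 0 = 18
Result: 18:20

18:20


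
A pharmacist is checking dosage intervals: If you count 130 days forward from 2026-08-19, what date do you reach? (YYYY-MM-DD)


Start: 2026-08-19
Adding 130 days
Days remaining in August: 12
After August: 118 days still to add
September 2026: 30 days, 88 remaining
October 2026: 31 days, 57 remaining
November 2026: 30 days, 27 remaining
December 2026 has 31 days, need 27
Result: 2026-12-27

2026-12-27


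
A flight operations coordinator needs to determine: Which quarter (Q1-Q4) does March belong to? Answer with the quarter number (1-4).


Month: March (month 3)
Q1: January-March (months 1-3)
Q2: April-June (months 4-6)
Q3: July-September (months 7-9)
Q4: October-December (months 10-12)
Month 3 falls in Q1

1


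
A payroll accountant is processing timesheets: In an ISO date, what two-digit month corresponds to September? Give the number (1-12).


Calendar month order:
8. August
9. September <--
10. October
September is month number 9

9


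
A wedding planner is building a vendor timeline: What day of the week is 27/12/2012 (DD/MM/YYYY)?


Date: 2012-12-27
January 1, 2012 is a Sunday
Day of year: 362
Offset from Jan 1: 361 days
361 mod 7 = 4
Result: Thursday

Thursday


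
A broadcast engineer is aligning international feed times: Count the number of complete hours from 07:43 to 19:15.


Start: 07:43
End: 19:15
Hour difference: 19 - 7 = 12 hours
Minute difference: 15 - 43 = -28 minutes
Total minutes: 692
Complete hours: 692 / 60 = 11 (remainder 32)

11


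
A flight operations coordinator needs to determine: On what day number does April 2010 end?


Month: April
Year: 2010
April is a 30-day month
Total: 30 days

30


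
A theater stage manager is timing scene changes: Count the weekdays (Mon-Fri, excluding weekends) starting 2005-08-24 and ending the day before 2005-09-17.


Start: 2005-08-24 (Wednesday)
End (exclusive): 2005-09-17 (Saturday)
Total calendar days: 24
Full weeks: 24 // 7 = 3 -> 15 weekdays
Remaining 3 days starting on Wednesday:
  Wed(w), Thu(w), Fri(w) -> 3 weekdays
Total business days: 15 + 3 = 18

18


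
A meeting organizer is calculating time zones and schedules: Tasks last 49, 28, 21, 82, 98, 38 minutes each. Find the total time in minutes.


Durations: 49, 28, 21, 82, 98, 38
Running sum: 49
+ 28 = 77
+ 21 = 98
+ 82 = 180
+ 98 = 278
+ 38 = 316
Total duration: 316 minutes
That is 5 hours and 16 minutes

316


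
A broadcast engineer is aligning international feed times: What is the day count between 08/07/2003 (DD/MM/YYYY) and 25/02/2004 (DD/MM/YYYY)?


Start date: 2003-07-08
End date: 2004-02-25
Jul 2003: +24 days
Aug 2003: +31 days
Sep 2003: +30 days
... (5 more months)
Total: 232 days

232


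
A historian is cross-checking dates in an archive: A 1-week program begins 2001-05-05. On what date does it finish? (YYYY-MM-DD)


Start: 2001-05-05
Weeks to add: 1
Convert to days: 1 x 7 = 7 days
Add 7 days to 2001-05-05
Result: 2001-05-12

2001-05-12


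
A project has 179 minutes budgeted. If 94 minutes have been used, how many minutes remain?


Total budget: 179 minutes
Time used: 94 minutes
Remaining: 179 - 94 = 85 minutes
Percent used: 52.5%
Percent remaining: 47.5%

85


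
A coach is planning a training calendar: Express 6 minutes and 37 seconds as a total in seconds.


Minutes: 6
Seconds: 37
Convert minutes to seconds: 6 x 60 = 360
Add remaining seconds: 360 + 37 = 397

397


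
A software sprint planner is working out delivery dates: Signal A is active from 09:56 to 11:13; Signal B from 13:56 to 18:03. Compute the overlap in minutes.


Interval A: [596, 673] minutes from midnight
Interval B: [836, 1083] minutes from midnight
Overlap start = max(596, 836) = 836
Overlap end = min(673, 1083) = 673
End <= start, so the intervals do not overlap: 0 minutes

0


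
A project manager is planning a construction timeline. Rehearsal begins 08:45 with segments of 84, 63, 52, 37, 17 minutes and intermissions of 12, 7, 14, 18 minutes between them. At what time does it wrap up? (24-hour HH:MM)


Start: 08:45 = 525 min from midnight
  after task 1 (84 min): 10:09
  after break (12 min): 10:21
  after task 2 (63 min): 11:24
  after break (7 min): 11:31
  after task 3 (52 min): 12:23
  after break (14 min): 12:37
  after task 4 (37 min): 13:14
  after break (18 min): 13:32
  after task 5 (17 min): 13:49
Total elapsed: 304 minutes
End time: 13:49

13:49


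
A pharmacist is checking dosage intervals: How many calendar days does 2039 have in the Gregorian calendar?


Year: 2039
Check leap year rules:
Divisible by 4? No
2039 is not a leap year
Days: 365

365


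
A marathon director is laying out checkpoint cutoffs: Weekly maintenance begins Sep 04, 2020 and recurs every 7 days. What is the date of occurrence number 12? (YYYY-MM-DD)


First occurrence: 2020-09-04 (occurrence 1)
Each occurrence is 7 days after the previous.
Occurrence 12 is 11 weeks after the first.
11 weeks = 77 days
2020-09-04 + 77 days = 2020-11-20

2020-11-20


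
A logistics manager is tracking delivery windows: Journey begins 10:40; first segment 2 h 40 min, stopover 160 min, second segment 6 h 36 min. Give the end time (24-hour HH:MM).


Depart: 10:40
Leg 1: +160 min -> 13:20
Layover: +160 min -> 16:00
Leg 2: +396 min -> 22:36
Total travel: 716 minutes = 11h 56m
Arrival: 22:36

22:36


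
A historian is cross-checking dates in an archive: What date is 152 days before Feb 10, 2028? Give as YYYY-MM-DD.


Start: 2028-02-10
Subtracting 152 days
Days already passed in February: 10
After going back through February: 142 more days to subtract
January 2028: 31 days, 111 remaining
December 2027: 31 days, 80 remaining
November 2027: 30 days, 50 remaining
October 2027: 31 days, 19 remaining
Result: 2027-09-11

2027-09-11


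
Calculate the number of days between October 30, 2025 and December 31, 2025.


Start: October 30, 2025
End: December 31, 2025
Days left in October: 1
November: 30
December: 31
Sum of remaining months: 61
Total: 1 + 61 = 62

62


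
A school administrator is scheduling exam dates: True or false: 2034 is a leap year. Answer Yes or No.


Year: 2034
Divisible by 4? 2034 / 4 = 508.5 -> No
Not divisible by 4, so NOT a leap year

No


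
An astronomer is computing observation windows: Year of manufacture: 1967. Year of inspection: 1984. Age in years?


Birth year: 1967
Current year: 1984
Age = current year - birth year
Age = 1984 - 1967 = 17

17


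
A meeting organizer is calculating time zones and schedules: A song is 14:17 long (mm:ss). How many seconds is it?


Minutes: 14
Extra seconds: 17
Seconds per minute: 60
Minutes to seconds: 14 x 60 = 840
Total: 840 + 17 = 857

857


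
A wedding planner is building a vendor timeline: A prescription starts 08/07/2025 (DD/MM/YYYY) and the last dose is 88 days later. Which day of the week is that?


Start: 2025-07-08 (Tuesday)
Step 1 - find target date: add 88 days
  2025-07-08 + 88 days = 2025-10-04
Step 2 - day of week:
  88 mod 7 = 4
  Tuesday + 4 days -> Saturday
Result: Saturday (2025-10-04)

Saturday


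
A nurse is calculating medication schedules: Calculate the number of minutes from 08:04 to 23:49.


Start time: 08:04 = 484 minutes from midnight
End time: 23:49 = 1429 minutes from midnight
Difference: 1429 - 484 = 945 minutes
That is 15 hours and 45 minutes

945


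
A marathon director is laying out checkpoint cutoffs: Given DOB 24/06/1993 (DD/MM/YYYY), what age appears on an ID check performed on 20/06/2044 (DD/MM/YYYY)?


Birth: 1993-06-24
Reference: 2044-06-20
Year difference: 2044 - 1993 = 51
Has birthday (06-24) occurred by 06-20? No
Birthday not yet reached this year -> subtract 1
Age in full years: 50

50


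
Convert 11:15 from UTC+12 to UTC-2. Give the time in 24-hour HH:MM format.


Local time: 11:15 at UTC+12 (offset 12h)
Target zone: UTC-2 (offset -2h)
Difference: -2 - (12) = -14 hours
Calculation: 11 + (-14) = -3
Wraparound: (-3) mod 24 = 21
Result: 21:15

21:15


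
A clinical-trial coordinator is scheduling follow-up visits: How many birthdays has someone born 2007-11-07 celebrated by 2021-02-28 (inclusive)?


Birth: 2007-11-07
Reference: 2021-02-28
Year difference: 2021 - 2007 = 14
Has birthday (11-07) occurred by 02-28? No
Birthday not yet reached this year -> subtract 1
Age in full years: 13

13


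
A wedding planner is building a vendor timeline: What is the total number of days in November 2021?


Month: November
Year: 2021
November is a 30-day month
Total: 30 days

30


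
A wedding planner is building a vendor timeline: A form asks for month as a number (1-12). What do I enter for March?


Calendar month order:
2. February
3. March <--
4. April
March is month number 3

3


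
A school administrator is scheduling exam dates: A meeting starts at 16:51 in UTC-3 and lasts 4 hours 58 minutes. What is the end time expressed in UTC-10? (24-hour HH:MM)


Start: 16:51 in UTC-3
Step 1 - add duration:
  minutes: 51 + 58 = 109 (carry 1h)
  hours: 16 + 4 + 1 = 21
  end in UTC-3: 21:49
Step 2 - convert UTC-3 -> UTC-10:
  offset difference: -10 - (-3) = -7 hours
  21 + (-7) = 14 -> mod 24 = 14
Result: 14:49 in UTC-10

14:49


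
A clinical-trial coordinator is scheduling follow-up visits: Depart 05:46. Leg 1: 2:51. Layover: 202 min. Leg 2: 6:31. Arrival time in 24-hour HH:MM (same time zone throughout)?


Depart: 05:46
Leg 1: +171 min -> 08:37
Layover: +202 min -> 11:59
Leg 2: +391 min -> 18:30
Total travel: 764 minutes = 12h 44m
Arrival: 18:30

18:30


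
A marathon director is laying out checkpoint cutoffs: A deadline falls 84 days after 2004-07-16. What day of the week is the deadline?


Start: 2004-07-16 (Friday)
Step 1 - find target date: add 84 days
  2004-07-16 + 84 days = 2004-10-08
Step 2 - day of week:
  84 mod 7 = 0
  Friday + 0 days -> Friday
Result: Friday (2004-10-08)

Friday


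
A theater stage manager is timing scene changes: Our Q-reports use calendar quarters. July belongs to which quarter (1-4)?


Month: July (month 7)
Q1: January-March (months 1-3)
Q2: April-June (months 4-6)
Q3: July-September (months 7-9)
Q4: October-December (months 10-12)
Month 7 falls in Q3

3


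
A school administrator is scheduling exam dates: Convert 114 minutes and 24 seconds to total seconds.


Minutes: 114
Extra seconds: 24
Seconds per minute: 60
Minutes to seconds: 114 x 60 = 6840
Total: 6840 + 24 = 6864

6864


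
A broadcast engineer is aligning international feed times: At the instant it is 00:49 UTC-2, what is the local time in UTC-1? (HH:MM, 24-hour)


Local time: 00:49 at UTC-2 (offset -2h)
Target zone: UTC-1 (offset -1h)
Difference: -1 - (-2) = 1 hours
Calculation: 0 + (1) = 1
Result: 01:49

01:49


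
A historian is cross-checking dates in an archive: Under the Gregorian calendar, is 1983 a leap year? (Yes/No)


Year: 1983
Divisible by 4? 1983 / 4 = 495.75 -> No
Not divisible by 4, so NOT a leap year

No


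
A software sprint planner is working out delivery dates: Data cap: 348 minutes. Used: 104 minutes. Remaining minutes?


Total budget: 348 minutes
Time used: 104 minutes
Remaining: 348 - 104 = 244 minutes
Percent used: 29.9%
Percent remaining: 70.1%

244


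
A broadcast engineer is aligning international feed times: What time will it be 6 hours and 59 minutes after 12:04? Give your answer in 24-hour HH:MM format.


Start time: 12:04
Adding: 6 hours 59 minutes
Minutes: 4 + 59 = 63
Minute overflow: 63 >= 60, so carry 1 hour, minutes = 3
Hours: 12 + 6 + 1 = 19
Result: 19:03

19:03


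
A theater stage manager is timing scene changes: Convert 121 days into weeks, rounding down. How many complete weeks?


Total days: 121
Days per week: 7
Division: 121 / 7 = 17 remainder 2
Complete weeks: 17
Remaining days: 2

17


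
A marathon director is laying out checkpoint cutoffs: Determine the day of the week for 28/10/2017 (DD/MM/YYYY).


Date: 2017-10-28
January 1, 2017 is a Sunday
Day of year: 301
Offset from Jan 1: 300 days
300 mod 7 = 6
Result: Saturday

Saturday


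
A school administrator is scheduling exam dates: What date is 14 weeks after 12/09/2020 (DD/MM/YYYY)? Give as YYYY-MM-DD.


Start: 2020-09-12
Weeks to add: 14
Convert to days: 14 x 7 = 98 days
Add 98 days to 2020-09-12
Result: 2020-12-19

2020-12-19


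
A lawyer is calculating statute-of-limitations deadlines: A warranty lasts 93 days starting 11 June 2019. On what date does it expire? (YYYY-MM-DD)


Start: 2019-06-11
Adding 93 days
Days remaining in June: 19
After June: 74 days still to add
July 2019: 31 days, 43 remaining
August 2019: 31 days, 12 remaining
September 2019 has 30 days, need 12
Result: 2019-09-12

2019-09-12


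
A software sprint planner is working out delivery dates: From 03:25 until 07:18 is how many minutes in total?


Start time: 03:25 = 205 minutes from midnight
End time: 07:18 = 438 minutes from midnight
Difference: 438 - 205 = 233 minutes
That is 3 hours and 53 minutes

233


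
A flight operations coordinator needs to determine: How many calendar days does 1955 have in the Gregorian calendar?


Year: 1955
Check leap year rules:
Divisible by 4? No
1955 is not a leap year
Days: 365

365


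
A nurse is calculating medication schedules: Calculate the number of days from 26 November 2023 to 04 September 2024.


Start date: 2023-11-26
End date: 2024-09-04
Nov 2023: +5 days
Dec 2023: +31 days
Jan 2024: +31 days
... (8 more months)
Total: 283 days

283


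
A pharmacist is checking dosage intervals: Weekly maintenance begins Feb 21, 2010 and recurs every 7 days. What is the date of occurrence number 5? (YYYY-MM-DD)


First occurrence: 2010-02-21 (occurrence 1)
Each occurrence is 7 days after the previous.
Occurrence 5 is 4 weeks after the first.
4 weeks = 28 days
2010-02-21 + 28 days = 2010-03-21

2010-03-21


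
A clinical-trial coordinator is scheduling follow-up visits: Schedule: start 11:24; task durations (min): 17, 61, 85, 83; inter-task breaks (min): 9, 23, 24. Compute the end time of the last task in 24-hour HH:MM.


Start: 11:24 = 684 min from midnight
  after task 1 (17 min): 11:41
  after break (9 min): 11:50
  after task 2 (61 min): 12:51
  after break (23 min): 13:14
  after task 3 (85 min): 14:39
  after break (24 min): 15:03
  after task 4 (83 min): 16:26
Total elapsed: 302 minutes
End time: 16:26

16:26


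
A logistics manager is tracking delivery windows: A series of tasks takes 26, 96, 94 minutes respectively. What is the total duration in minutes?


Durations: 26, 96, 94
Running sum: 26
+ 96 = 122
+ 94 = 216
Total duration: 216 minutes
That is 3 hours and 36 minutes

216


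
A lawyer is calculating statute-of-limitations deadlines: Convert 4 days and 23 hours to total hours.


Days: 4
Extra hours: 23
Hours per day: 24
Days to hours: 4 x 24 = 96
Total: 96 + 23 = 119

119


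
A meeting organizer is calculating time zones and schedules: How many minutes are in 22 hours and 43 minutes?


Hours: 22
Minutes: 43
Convert hours to minutes: 22 x 60 = 1320
Add remaining minutes: 1320 + 43 = 1363

1363


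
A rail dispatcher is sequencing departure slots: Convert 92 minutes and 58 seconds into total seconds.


Minutes: 92
Seconds: 58
Convert minutes to seconds: 92 x 60 = 5520
Add remaining seconds: 5520 + 58 = 5578

5578


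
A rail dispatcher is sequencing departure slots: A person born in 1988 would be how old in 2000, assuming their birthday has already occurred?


Birth year: 1988
Current year: 2000
Age = current year - birth year
Age = 2000 - 1988 = 12

12


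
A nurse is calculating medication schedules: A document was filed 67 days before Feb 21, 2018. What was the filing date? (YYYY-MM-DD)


Start: 2018-02-21
Subtracting 67 days
Days already passed in February: 21
After going back through February: 46 more days to subtract
January 2018: 31 days, 15 remaining
December 2017 has 31 days, need 15
Result: 2017-12-16

2017-12-16


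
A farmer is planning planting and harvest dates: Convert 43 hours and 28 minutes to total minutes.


Hours: 43
Extra minutes: 28
Minutes per hour: 60
Hours to minutes: 43 x 60 = 2580
Total: 2580 + 28 = 2608

2608


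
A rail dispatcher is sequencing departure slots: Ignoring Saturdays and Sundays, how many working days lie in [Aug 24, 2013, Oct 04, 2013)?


Start: 2013-08-24 (Saturday)
End (exclusive): 2013-10-04 (Friday)
Total calendar days: 41
Full weeks: 41 // 7 = 5 -> 25 weekdays
Remaining 6 days starting on Saturday:
  Sat(-), Sun(-), Mon(w), Tue(w), Wed(w), Thu(w) -> 4 weekdays
Total business days: 25 + 4 = 29

29


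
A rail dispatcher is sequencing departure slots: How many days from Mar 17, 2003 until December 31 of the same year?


Start: March 17, 2003
End: December 31, 2003
Days left in March: 14
April: 30
May: 31
June: 30
July: 31
... plus remaining months
Sum of remaining months: 275
Total: 14 + 275 = 289

289


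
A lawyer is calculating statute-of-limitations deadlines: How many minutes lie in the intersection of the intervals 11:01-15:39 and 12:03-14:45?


Interval A: [661, 939] minutes from midnight
Interval B: [723, 885] minutes from midnight
Overlap start = max(661, 723) = 723
Overlap end = min(939, 885) = 885
Overlap = 885 - 723 = 162 minutes

162


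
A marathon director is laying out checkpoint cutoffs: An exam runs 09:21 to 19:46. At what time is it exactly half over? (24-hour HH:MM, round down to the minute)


Start time: 09:21 = 561 minutes from midnight
End time: 19:46 = 1186 minutes from midnight
Sum: 561 + 1186 = 1747
Midpoint: 1747 / 2 = 873 minutes
Convert: 873 / 60 = 14 hours, 33 minutes
Result: 14:33

14:33


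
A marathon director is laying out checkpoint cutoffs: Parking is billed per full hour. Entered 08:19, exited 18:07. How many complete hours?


Start: 08:19
End: 18:07
Hour difference: 18 - 8 = 10 hours
Minute difference: 7 - 19 = -12 minutes
Total minutes: 588
Complete hours: 588 / 60 = 9 (remainder 48)

9


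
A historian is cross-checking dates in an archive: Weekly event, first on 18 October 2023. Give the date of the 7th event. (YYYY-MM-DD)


First occurrence: 2023-10-18 (occurrence 1)
Each occurrence is 7 days after the previous.
Occurrence 7 is 6 weeks after the first.
6 weeks = 42 days
2023-10-18 + 42 days = 2023-11-29

2023-11-29


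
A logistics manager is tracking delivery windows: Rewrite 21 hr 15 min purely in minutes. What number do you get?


Hours: 21
Extra minutes: 15
Minutes per hour: 60
Hours to minutes: 21 x 60 = 1260
Total: 1260 + 15 = 1275

1275


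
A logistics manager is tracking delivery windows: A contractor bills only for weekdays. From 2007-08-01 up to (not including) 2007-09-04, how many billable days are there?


Start: 2007-08-01 (Wednesday)
End (exclusive): 2007-09-04 (Tuesday)
Total calendar days: 34
Full weeks: 34 // 7 = 4 -> 20 weekdays
Remaining 6 days starting on Wednesday:
  Wed(w), Thu(w), Fri(w), Sat(-), Sun(-), Mon(w) -> 4 weekdays
Total business days: 20 + 4 = 24

24


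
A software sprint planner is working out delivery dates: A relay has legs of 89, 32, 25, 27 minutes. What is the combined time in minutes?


Durations: 89, 32, 25, 27
Running sum: 89
+ 32 = 121
+ 25 = 146
+ 27 = 173
Total duration: 173 minutes
That is 2 hours and 53 minutes

173


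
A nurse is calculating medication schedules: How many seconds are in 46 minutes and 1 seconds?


Minutes: 46
Extra seconds: 1
Seconds per minute: 60
Minutes to seconds: 46 x 60 = 2760
Total: 2760 + 1 = 2761

2761


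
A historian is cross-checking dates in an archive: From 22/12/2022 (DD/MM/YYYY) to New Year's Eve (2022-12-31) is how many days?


Start: December 22, 2022
End: December 31, 2022
Days left in December: 9
Total: 9 days

9


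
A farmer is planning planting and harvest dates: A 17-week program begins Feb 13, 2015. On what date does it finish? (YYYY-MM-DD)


Start: 2015-02-13
Weeks to add: 17
Convert to days: 17 x 7 = 119 days
Add 119 days to 2015-02-13
Result: 2015-06-12

2015-06-12


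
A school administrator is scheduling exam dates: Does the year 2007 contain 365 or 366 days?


Year: 2007
Check leap year rules:
Divisible by 4? No
2007 is not a leap year
Days: 365

365


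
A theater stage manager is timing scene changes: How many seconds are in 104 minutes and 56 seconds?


Minutes: 104
Seconds: 56
Convert minutes to seconds: 104 x 60 = 6240
Add remaining seconds: 6240 + 56 = 6296

6296


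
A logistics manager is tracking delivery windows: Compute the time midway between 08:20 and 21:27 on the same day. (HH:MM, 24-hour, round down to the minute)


Start time: 08:20 = 500 minutes from midnight
End time: 21:27 = 1287 minutes from midnight
Sum: 500 + 1287 = 1787
Midpoint: 1787 / 2 = 893 minutes
Convert: 893 / 60 = 14 hours, 53 minutes
Result: 14:53

14:53


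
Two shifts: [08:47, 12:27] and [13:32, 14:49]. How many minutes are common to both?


Interval A: [527, 747] minutes from midnight
Interval B: [812, 889] minutes from midnight
Overlap start = max(527, 812) = 812
Overlap end = min(747, 889) = 747
End <= start, so the intervals do not overlap: 0 minutes

0


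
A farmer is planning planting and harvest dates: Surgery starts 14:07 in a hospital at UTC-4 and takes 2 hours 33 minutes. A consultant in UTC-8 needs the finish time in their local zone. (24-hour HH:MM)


Start: 14:07 in UTC-4
Step 1 - add duration:
  minutes: 7 + 33 = 40
  hours: 14 + 2 + 0 = 16
  end in UTC-4: 16:40
Step 2 - convert UTC-4 -> UTC-8:
  offset difference: -8 - (-4) = -4 hours
  16 + (-4) = 12 -> mod 24 = 12
Result: 12:40 in UTC-8

12:40


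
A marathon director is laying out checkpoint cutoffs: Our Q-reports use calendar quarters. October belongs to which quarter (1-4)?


Month: October (month 10)
Q1: January-March (months 1-3)
Q2: April-June (months 4-6)
Q3: July-September (months 7-9)
Q4: October-December (months 10-12)
Month 10 falls in Q4

4


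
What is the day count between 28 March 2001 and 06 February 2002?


Start date: 2001-03-28
End date: 2002-02-06
Mar 2001: +4 days
Apr 2001: +30 days
May 2001: +31 days
... (9 more months)
Total: 315 days

315


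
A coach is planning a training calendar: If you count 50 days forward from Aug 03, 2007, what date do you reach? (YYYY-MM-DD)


Start: 2007-08-03
Adding 50 days
Days remaining in August: 28
After August: 22 days still to add
September 2007 has 30 days, need 22
Result: 2007-09-22

2007-09-22


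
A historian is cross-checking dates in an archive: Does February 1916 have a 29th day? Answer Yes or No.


Year: 1916
Divisible by 4? 1916 / 4 = 479.0 -> Yes
Divisible by 100? 1916 / 100 = 19.16 -> No
Divisible by 4 but not 100, so it IS a leap year

Yes


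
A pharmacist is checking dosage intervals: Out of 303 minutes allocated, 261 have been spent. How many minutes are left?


Total budget: 303 minutes
Time used: 261 minutes
Remaining: 303 - 261 = 42 minutes
Percent used: 86.1%
Percent remaining: 13.9%

42


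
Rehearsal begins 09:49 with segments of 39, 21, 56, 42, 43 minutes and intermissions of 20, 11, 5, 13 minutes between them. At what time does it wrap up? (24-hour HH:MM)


Start: 09:49 = 589 min from midnight
  after task 1 (39 min): 10:28
  after break (20 min): 10:48
  after task 2 (21 min): 11:09
  after break (11 min): 11:20
  after task 3 (56 min): 12:16
  after break (5 min): 12:21
  after task 4 (42 min): 13:03
  after break (13 min): 13:16
  after task 5 (43 min): 13:59
Total elapsed: 250 minutes
End time: 13:59

13:59


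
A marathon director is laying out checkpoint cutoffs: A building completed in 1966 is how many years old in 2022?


Birth year: 1966
Current year: 2022
Age = current year - birth year
Age = 2022 - 1966 = 56

56


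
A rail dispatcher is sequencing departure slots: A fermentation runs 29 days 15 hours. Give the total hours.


Days: 29
Extra hours: 15
Hours per day: 24
Days to hours: 29 x 24 = 696
Total: 696 + 15 = 711

711


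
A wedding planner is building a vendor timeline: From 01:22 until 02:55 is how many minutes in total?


Start time: 01:22 = 82 minutes from midnight
End time: 02:55 = 175 minutes from midnight
Difference: 175 - 82 = 93 minutes
That is 1 hours and 33 minutes

93


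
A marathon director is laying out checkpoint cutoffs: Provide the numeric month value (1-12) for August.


Calendar month order:
7. July
8. August <--
9. September
August is month number 8

8


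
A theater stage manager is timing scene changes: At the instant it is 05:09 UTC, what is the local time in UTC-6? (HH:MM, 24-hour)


Local time: 05:09 at UTC (offset 0h)
Target zone: UTC-6 (offset -6h)
Difference: -6 - (0) = -6 hours
Calculation: 5 + (-6) = -1
Wraparound: (-1) mod 24 = 23
Result: 23:09

23:09


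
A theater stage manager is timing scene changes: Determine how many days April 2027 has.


Month: April
Year: 2027
April is a 30-day month
Total: 30 days

30


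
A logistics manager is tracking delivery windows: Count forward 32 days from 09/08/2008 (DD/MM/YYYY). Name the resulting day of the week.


Start: 2008-08-09 (Saturday)
Step 1 - find target date: add 32 days
  2008-08-09 + 32 days = 2008-09-10
Step 2 - day of week:
  32 mod 7 = 4
  Saturday + 4 days -> Wednesday
Result: Wednesday (2008-09-10)

Wednesday


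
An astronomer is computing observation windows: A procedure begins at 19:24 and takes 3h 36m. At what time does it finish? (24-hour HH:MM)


Start time: 19:24
Adding: 3 hours 36 minutes
Minutes: 24 + 36 = 60
Minute overflow: 60 >= 60, so carry 1 hour, minutes = 0
Hours: 19 + 3 + 1 = 23
Result: 23:00

23:00


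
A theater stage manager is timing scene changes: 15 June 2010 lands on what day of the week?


Date: 2010-06-15
January 1, 2010 is a Friday
Day of year: 166
Offset from Jan 1: 165 days
165 mod 7 = 4
Result: Tuesday

Tuesday


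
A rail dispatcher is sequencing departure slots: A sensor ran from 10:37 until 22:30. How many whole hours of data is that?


Start: 10:37
End: 22:30
Hour difference: 22 - 10 = 12 hours
Minute difference: 30 - 37 = -7 minutes
Total minutes: 713
Complete hours: 713 / 60 = 11 (remainder 53)

11


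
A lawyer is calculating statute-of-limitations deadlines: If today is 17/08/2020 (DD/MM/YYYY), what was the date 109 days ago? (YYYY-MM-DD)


Start: 2020-08-17
Subtracting 109 days
Days already passed in August: 17
After going back through August: 92 more days to subtract
July 2020: 31 days, 61 remaining
June 2020: 30 days, 31 remaining
May 2020 has 31 days, need 31
Result: 2020-04-30

2020-04-30


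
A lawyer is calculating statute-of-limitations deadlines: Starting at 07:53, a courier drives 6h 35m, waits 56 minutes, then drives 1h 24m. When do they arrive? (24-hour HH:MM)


Depart: 07:53
Leg 1: +395 min -> 14:28
Layover: +56 min -> 15:24
Leg 2: +84 min -> 16:48
Total travel: 535 minutes = 8h 55m
Arrival: 16:48

16:48
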